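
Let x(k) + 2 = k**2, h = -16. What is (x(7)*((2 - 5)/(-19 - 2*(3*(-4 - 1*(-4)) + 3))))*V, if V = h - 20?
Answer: -5076/25 ≈ -203.04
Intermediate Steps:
V = -36 (V = -16 - 20 = -36)
x(k) = -2 + k**2
(x(7)*((2 - 5)/(-19 - 2*(3*(-4 - 1*(-4)) + 3))))*V = ((-2 + 7**2)*((2 - 5)/(-19 - 2*(3*(-4 - 1*(-4)) + 3))))*(-36) = ((-2 + 49)*(-3/(-19 - 2*(3*(-4 + 4) + 3))))*(-36) = (47*(-3/(-19 - 2*(3*0 + 3))))*(-36) = (47*(-3/(-19 - 2*(0 + 3))))*(-36) = (47*(-3/(-19 - 2*3)))*(-36) = (47*(-3/(-19 - 6)))*(-36) = (47*(-3/(-25)))*(-36) = (47*(-3*(-1/25)))*(-36) = (47*(3/25))*(-36) = (141/25)*(-36) = -5076/25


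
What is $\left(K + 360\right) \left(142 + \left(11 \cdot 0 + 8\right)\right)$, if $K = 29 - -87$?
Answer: $71400$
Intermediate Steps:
$K = 116$ ($K = 29 + 87 = 116$)
$\left(K + 360\right) \left(142 + \left(11 \cdot 0 + 8\right)\right) = \left(116 + 360\right) \left(142 + \left(11 \cdot 0 + 8\right)\right) = 476 \left(142 + \left(0 + 8\right)\right) = 476 \left(142 + 8\right) = 476 \cdot 150 = 71400$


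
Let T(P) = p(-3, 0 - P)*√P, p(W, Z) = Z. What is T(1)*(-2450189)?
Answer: 2450189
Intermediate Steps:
T(P) = -P^(3/2) (T(P) = (0 - P)*√P = (-P)*√P = -P^(3/2))
T(1)*(-2450189) = -1^(3/2)*(-2450189) = -1*1*(-2450189) = -1*(-2450189) = 2450189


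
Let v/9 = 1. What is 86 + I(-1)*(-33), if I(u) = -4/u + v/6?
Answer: -191/2 ≈ -95.500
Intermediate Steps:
v = 9 (v = 9*1 = 9)
I(u) = 3/2 - 4/u (I(u) = -4/u + 9/6 = -4/u + 9*(1/6) = -4/u + 3/2 = 3/2 - 4/u)
86 + I(-1)*(-33) = 86 + (3/2 - 4/(-1))*(-33) = 86 + (3/2 - 4*(-1))*(-33) = 86 + (3/2 + 4)*(-33) = 86 + (11/2)*(-33) = 86 - 363/2 = -191/2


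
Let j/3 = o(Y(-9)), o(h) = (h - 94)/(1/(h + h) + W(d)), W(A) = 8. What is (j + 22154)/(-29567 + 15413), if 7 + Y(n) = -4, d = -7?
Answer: -7898/5055 ≈ -1.5624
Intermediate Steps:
Y(n) = -11 (Y(n) = -7 - 4 = -11)
o(h) = (-94 + h)/(8 + 1/(2*h)) (o(h) = (h - 94)/(1/(h + h) + 8) = (-94 + h)/(1/(2*h) + 8) = (-94 + h)/(8 + 1/(2*h)))
j = -198/5 (j = 3*(2*(-11)*(-94 - 11)/(1 + 16*(-11))) = 3*(2*(-11)*(-105)/(1 - 176)) = 3*(2*(-11)*(-105)/(-175)) = 3*(2*(-11)*(-1/175)*(-105)) = 3*(-66/5) = -198/5 ≈ -39.600)
(j + 22154)/(-29567 + 15413) = (-198/5 + 22154)/(-29567 + 15413) = (110572/5)/(-14154) = (110572/5)*(-1/14154) = -7898/5055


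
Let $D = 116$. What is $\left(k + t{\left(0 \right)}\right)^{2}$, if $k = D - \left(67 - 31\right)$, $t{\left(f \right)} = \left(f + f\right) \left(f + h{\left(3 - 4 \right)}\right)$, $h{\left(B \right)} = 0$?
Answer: $6400$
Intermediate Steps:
$t{\left(f \right)} = 2 f^{2}$ ($t{\left(f \right)} = \left(f + f\right) \left(f + 0\right) = 2 f f = 2 f^{2}$)
$k = 80$ ($k = 116 - \left(67 - 31\right) = 116 - 36 = 80$)
$\left(k + t{\left(0 \right)}\right)^{2} = \left(80 + 2 \cdot 0^{2}\right)^{2} = \left(80 + 2 \cdot 0\right)^{2} = \left(80 + 0\right)^{2} = 80^{2} = 6400$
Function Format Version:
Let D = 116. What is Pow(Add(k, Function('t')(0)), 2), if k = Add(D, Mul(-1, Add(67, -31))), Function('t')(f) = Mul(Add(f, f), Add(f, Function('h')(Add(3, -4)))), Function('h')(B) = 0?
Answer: 6400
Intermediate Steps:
Function('t')(f) = Mul(2, Pow(f, 2)) (Function('t')(f) = Mul(Add(f, f), Add(f, 0)) = Mul(Mul(2, f), f) = Mul(2, Pow(f, 2)))
k = 80 (k = Add(116, Mul(-1, Add(67, -31))) = Add(116, Mul(-1, 36)) = Add(116, -36) = 80)
Pow(Add(k, Function('t')(0)), 2) = Pow(Add(80, Mul(2, Pow(0, 2))), 2) = Pow(Add(80, Mul(2, 0)), 2) = Pow(Add(80, 0), 2) = Pow(80, 2) = 6400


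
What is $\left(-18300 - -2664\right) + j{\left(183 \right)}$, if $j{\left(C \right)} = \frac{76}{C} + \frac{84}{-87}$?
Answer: $- \frac{82983172}{5307} \approx -15637.0$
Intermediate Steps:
$j{\left(C \right)} = - \frac{28}{29} + \frac{76}{C}$ ($j{\left(C \right)} = \frac{76}{C} + 84 \left(- \frac{1}{87}\right) = \frac{76}{C} - \frac{28}{29} = - \frac{28}{29} + \frac{76}{C}$)
$\left(-18300 - -2664\right) + j{\left(183 \right)} = \left(-18300 - -2664\right) - \left(\frac{28}{29} - \frac{76}{183}\right) = \left(-18300 + 2664\right) + \left(- \frac{28}{29} + 76 \cdot \frac{1}{183}\right) = -15636 + \left(- \frac{28}{29} + \frac{76}{183}\right) = -15636 - \frac{2920}{5307} = - \frac{82983172}{5307}$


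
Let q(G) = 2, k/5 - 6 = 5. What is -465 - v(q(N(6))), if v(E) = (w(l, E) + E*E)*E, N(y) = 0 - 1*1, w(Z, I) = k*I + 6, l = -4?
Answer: -705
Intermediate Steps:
k = 55 (k = 30 + 5*5 = 30 + 25 = 55)
w(Z, I) = 6 + 55*I (w(Z, I) = 55*I + 6 = 6 + 55*I)
N(y) = -1 (N(y) = 0 - 1 = -1)
v(E) = E*(6 + E² + 55*E) (v(E) = ((6 + 55*E) + E*E)*E = ((6 + 55*E) + E²)*E = (6 + E² + 55*E)*E = E*(6 + E² + 55*E))
-465 - v(q(N(6))) = -465 - 2*(6 + 2² + 55*2) = -465 - 2*(6 + 4 + 110) = -465 - 2*120 = -465 - 1*240 = -465 - 240 = -705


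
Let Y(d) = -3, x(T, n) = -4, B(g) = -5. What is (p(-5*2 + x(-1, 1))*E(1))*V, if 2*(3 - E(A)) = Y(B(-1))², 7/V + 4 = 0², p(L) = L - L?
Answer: 0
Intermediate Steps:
p(L) = 0
V = -7/4 (V = 7/(-4 + 0²) = 7/(-4 + 0) = 7/(-4) = 7*(-¼) = -7/4 ≈ -1.7500)
E(A) = -3/2 (E(A) = 3 - ½*(-3)² = 3 - ½*9 = 3 - 9/2 = -3/2)
(p(-5*2 + x(-1, 1))*E(1))*V = (0*(-3/2))*(-7/4) = 0*(-7/4) = 0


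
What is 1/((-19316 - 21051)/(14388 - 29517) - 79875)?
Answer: -15129/1208388508 ≈ -1.2520e-5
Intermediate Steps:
1/((-19316 - 21051)/(14388 - 29517) - 79875) = 1/(-40367/(-15129) - 79875) = 1/(-40367*(-1/15129) - 79875) = 1/(40367/15129 - 79875) = 1/(-1208388508/15129) = -15129/1208388508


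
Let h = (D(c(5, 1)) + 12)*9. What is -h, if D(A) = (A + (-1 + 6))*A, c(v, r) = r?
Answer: -162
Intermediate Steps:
D(A) = A*(5 + A) (D(A) = (A + 5)*A = (5 + A)*A = A*(5 + A))
h = 162 (h = (1*(5 + 1) + 12)*9 = (1*6 + 12)*9 = (6 + 12)*9 = 18*9 = 162)
-h = -1*162 = -162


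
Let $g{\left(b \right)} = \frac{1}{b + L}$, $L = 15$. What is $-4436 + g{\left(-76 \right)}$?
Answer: $- \frac{270597}{61} \approx -4436.0$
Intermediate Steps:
$g{\left(b \right)} = \frac{1}{15 + b}$ ($g{\left(b \right)} = \frac{1}{b + 15} = \frac{1}{15 + b}$)
$-4436 + g{\left(-76 \right)} = -4436 + \frac{1}{15 - 76} = -4436 + \frac{1}{-61} = -4436 - \frac{1}{61} = - \frac{270597}{61}$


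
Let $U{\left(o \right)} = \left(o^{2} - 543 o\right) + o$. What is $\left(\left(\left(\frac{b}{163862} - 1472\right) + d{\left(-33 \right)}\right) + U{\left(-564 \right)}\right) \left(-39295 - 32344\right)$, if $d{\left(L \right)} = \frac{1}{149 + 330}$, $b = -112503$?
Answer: $- \frac{3499217821139116539}{78489898} \approx -4.4582 \cdot 10^{10}$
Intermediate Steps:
$d{\left(L \right)} = \frac{1}{479}$
$U{\left(o \right)} = o^{2} - 542 o$
$\left(\left(\left(\frac{b}{163862} - 1472\right) + d{\left(-33 \right)}\right) + U{\left(-564 \right)}\right) \left(-39295 - 32344\right) = \left(\left(\left(- \frac{112503}{163862} - 1472\right) + \frac{1}{479}\right) - 564 \left(-542 - 564\right)\right) \left(-39295 - 32344\right) = \left(\left(\left(\left(-112503\right) \frac{1}{163862} - 1472\right) + \frac{1}{479}\right) - -623784\right) \left(-71639\right) = \left(\left(\left(- \frac{112503}{163862} - 1472\right) + \frac{1}{479}\right) + 623784\right) \left(-71639\right) = \left(\left(- \frac{241317367}{163862} + \frac{1}{479}\right) + 623784\right) \left(-71639\right) = \left(- \frac{115590854931}{78489898} + 623784\right) \left(-71639\right) = \frac{48845151679101}{78489898} \left(-71639\right) = - \frac{3499217821139116539}{78489898}$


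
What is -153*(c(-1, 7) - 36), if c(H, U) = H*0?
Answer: 5508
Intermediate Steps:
c(H, U) = 0
-153*(c(-1, 7) - 36) = -153*(0 - 36) = -153*(-36) = 5508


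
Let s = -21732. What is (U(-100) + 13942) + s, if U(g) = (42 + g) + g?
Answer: -7948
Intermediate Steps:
U(g) = 42 + 2*g
(U(-100) + 13942) + s = ((42 + 2*(-100)) + 13942) - 21732 = ((42 - 200) + 13942) - 21732 = (-158 + 13942) - 21732 = 13784 - 21732 = -7948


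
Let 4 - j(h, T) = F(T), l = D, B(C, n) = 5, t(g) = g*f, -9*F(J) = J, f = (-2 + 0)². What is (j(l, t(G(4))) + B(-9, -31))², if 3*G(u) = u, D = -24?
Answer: 67081/729 ≈ 92.018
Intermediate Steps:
f = 4 (f = (-2)² = 4)
F(J) = -J/9
G(u) = u/3
t(g) = 4*g (t(g) = g*4 = 4*g)
l = -24
j(h, T) = 4 + T/9 (j(h, T) = 4 - (-1)*T/9 = 4 + T/9)
(j(l, t(G(4))) + B(-9, -31))² = ((4 + (4*((⅓)*4))/9) + 5)² = ((4 + (4*(4/3))/9) + 5)² = ((4 + (⅑)*(16/3)) + 5)² = ((4 + 16/27) + 5)² = (124/27 + 5)² = (259/27)² = 67081/729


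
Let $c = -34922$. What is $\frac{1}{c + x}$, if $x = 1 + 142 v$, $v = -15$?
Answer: $- \frac{1}{37051} \approx -2.699 \cdot 10^{-5}$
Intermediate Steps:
$x = -2129$ ($x = 1 + 142 \left(-15\right) = 1 - 2130 = -2129$)
$\frac{1}{c + x} = \frac{1}{-34922 - 2129} = \frac{1}{-37051} = - \frac{1}{37051}$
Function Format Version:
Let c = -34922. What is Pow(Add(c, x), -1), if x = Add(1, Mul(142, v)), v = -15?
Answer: Rational(-1, 37051) ≈ -2.6990e-5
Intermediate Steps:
x = -2129 (x = Add(1, Mul(142, -15)) = Add(1, -2130) = -2129)
Pow(Add(c, x), -1) = Pow(Add(-34922, -2129), -1) = Pow(-37051, -1) = Rational(-1, 37051)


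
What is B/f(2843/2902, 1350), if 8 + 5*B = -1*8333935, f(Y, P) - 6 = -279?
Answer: 2777981/455 ≈ 6105.5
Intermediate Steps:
f(Y, P) = -273 (f(Y, P) = 6 - 279 = -273)
B = -8333943/5 (B = -8/5 + (-1*8333935)/5 = -8/5 + (1/5)*(-8333935) = -8/5 - 1666787 = -8333943/5 ≈ -1.6668e+6)
B/f(2843/2902, 1350) = -8333943/5/(-273) = -8333943/5*(-1/273) = 2777981/455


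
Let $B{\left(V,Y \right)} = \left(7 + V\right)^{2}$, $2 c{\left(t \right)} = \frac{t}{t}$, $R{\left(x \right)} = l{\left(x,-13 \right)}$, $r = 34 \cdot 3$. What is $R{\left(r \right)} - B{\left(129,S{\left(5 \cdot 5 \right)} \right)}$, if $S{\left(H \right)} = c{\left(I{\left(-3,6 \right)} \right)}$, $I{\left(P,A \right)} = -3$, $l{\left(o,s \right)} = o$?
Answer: $-18394$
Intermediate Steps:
$r = 102$
$R{\left(x \right)} = x$
$c{\left(t \right)} = \frac{1}{2}$ ($c{\left(t \right)} = \frac{t \frac{1}{t}}{2} = \frac{1}{2} \cdot 1 = \frac{1}{2}$)
$S{\left(H \right)} = \frac{1}{2}$
$R{\left(r \right)} - B{\left(129,S{\left(5 \cdot 5 \right)} \right)} = 102 - \left(7 + 129\right)^{2} = 102 - 136^{2} = 102 - 18496 = -18394$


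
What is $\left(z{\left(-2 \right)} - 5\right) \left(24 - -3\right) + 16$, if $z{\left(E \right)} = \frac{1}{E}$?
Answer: $- \frac{265}{2} \approx -132.5$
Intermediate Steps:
$\left(z{\left(-2 \right)} - 5\right) \left(24 - -3\right) + 16 = \left(\frac{1}{-2} - 5\right) \left(24 - -3\right) + 16 = \left(- \frac{1}{2} - 5\right) \left(24 + 3\right) + 16 = \left(- \frac{11}{2}\right) 27 + 16 = - \frac{297}{2} + 16 = - \frac{265}{2}$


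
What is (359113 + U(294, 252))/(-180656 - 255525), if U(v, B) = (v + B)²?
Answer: -657229/436181 ≈ -1.5068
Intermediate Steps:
U(v, B) = (B + v)²
(359113 + U(294, 252))/(-180656 - 255525) = (359113 + (252 + 294)²)/(-180656 - 255525) = (359113 + 546²)/(-436181) = (359113 + 298116)*(-1/436181) = 657229*(-1/436181) = -657229/436181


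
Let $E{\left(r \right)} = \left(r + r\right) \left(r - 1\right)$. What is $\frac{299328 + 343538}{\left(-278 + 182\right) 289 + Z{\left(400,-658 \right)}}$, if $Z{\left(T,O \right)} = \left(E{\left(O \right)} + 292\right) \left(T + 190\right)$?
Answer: $\frac{45919}{36558464} \approx 0.001256$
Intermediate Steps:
$E{\left(r \right)} = 2 r \left(-1 + r\right)$
$Z{\left(T,O \right)} = \left(190 + T\right) \left(292 + 2 O \left(-1 + O\right)\right)$ ($Z{\left(T,O \right)} = \left(2 O \left(-1 + O\right) + 292\right) \left(T + 190\right) = \left(292 + 2 O \left(-1 + O\right)\right) \left(190 + T\right) = \left(190 + T\right) \left(292 + 2 O \left(-1 + O\right)\right)$)
$\frac{299328 + 343538}{\left(-278 + 182\right) 289 + Z{\left(400,-658 \right)}} = \frac{299328 + 343538}{\left(-278 + 182\right) 289 + \left(55480 + 292 \cdot 400 + 380 \left(-658\right) \left(-1 - 658\right) + 2 \left(-658\right) 400 \left(-1 - 658\right)\right)} = \frac{642866}{\left(-96\right) 289 + \left(55480 + 116800 + 380 \left(-658\right) \left(-659\right) + 2 \left(-658\right) 400 \left(-659\right)\right)} = \frac{642866}{-27744 + \left(55480 + 116800 + 164776360 + 346897600\right)} = \frac{642866}{-27744 + 511846240} = \frac{642866}{511818496} = 642866 \cdot \frac{1}{511818496} = \frac{45919}{36558464}$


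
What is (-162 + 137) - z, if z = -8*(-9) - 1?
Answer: -96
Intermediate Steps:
z = 71 (z = 72 - 1 = 71)
(-162 + 137) - z = (-162 + 137) - 1*71 = -25 - 71 = -96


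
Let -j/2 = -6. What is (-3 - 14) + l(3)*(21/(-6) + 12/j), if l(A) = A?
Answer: -49/2 ≈ -24.500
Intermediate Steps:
j = 12 (j = -2*(-6) = 12)
(-3 - 14) + l(3)*(21/(-6) + 12/j) = (-3 - 14) + 3*(21/(-6) + 12/12) = -17 + 3*(21*(-⅙) + 12*(1/12)) = -17 + 3*(-7/2 + 1) = -17 + 3*(-5/2) = -17 - 15/2 = -49/2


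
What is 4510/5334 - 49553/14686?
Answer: -14148703/5595366 ≈ -2.5286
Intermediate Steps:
4510/5334 - 49553/14686 = 4510*(1/5334) - 49553*1/14686 = 2255/2667 - 7079/2098 = -14148703/5595366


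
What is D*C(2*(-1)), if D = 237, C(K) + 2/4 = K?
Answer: -1185/2 ≈ -592.50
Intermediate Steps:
C(K) = -½ + K
D*C(2*(-1)) = 237*(-½ + 2*(-1)) = 237*(-½ - 2) = 237*(-5/2) = -1185/2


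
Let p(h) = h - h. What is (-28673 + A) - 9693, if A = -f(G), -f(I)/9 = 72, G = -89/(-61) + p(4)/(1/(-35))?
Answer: -37718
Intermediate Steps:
p(h) = 0
G = 89/61 (G = -89/(-61) + 0/(1/(-35)) = -89*(-1/61) + 0/(-1/35) = 89/61 + 0*(-35) = 89/61 + 0 = 89/61 ≈ 1.4590)
f(I) = -648 (f(I) = -9*72 = -648)
A = 648 (A = -1*(-648) = 648)
(-28673 + A) - 9693 = (-28673 + 648) - 9693 = -28025 - 9693 = -37718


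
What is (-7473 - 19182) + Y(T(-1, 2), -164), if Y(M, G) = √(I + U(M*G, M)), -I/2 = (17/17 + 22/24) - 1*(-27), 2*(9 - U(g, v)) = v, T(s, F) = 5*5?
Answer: -26655 + 2*I*√138/3 ≈ -26655.0 + 7.8316*I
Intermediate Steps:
T(s, F) = 25
U(g, v) = 9 - v/2
I = -347/6 (I = -2*((17/17 + 22/24) - 1*(-27)) = -2*((17*(1/17) + 22*(1/24)) + 27) = -2*((1 + 11/12) + 27) = -2*(23/12 + 27) = -2*347/12 = -347/6 ≈ -57.833)
Y(M, G) = √(-293/6 - M/2) (Y(M, G) = √(-347/6 + (9 - M/2)) = √(-293/6 - M/2))
(-7473 - 19182) + Y(T(-1, 2), -164) = (-7473 - 19182) + √(-1758 - 18*25)/6 = -26655 + √(-1758 - 450)/6 = -26655 + √(-2208)/6 = -26655 + (4*I*√138)/6 = -26655 + 2*I*√138/3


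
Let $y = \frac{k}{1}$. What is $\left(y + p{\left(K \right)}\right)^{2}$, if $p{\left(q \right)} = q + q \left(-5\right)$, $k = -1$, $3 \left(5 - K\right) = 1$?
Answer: $\frac{3481}{9} \approx 386.78$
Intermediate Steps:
$K = \frac{14}{3}$ ($K = 5 - \frac{1}{3} = \frac{14}{3} \approx 4.6667$)
$p{\left(q \right)} = - 4 q$ ($p{\left(q \right)} = q - 5 q = - 4 q$)
$y = -1$ ($y = - 1^{-1} = \left(-1\right) 1 = -1$)
$\left(y + p{\left(K \right)}\right)^{2} = \left(-1 - \frac{56}{3}\right)^{2} = \left(- \frac{59}{3}\right)^{2} = \frac{3481}{9}$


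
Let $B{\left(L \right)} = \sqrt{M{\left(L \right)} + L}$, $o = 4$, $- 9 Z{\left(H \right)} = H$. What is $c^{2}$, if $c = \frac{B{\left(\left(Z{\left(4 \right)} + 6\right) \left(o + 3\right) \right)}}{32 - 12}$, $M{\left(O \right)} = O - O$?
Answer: $\frac{7}{72} \approx 0.097222$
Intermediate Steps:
$Z{\left(H \right)} = - \frac{H}{9}$
$M{\left(O \right)} = 0$
$B{\left(L \right)} = \sqrt{L}$ ($B{\left(L \right)} = \sqrt{0 + L} = \sqrt{L}$)
$c = \frac{\sqrt{14}}{12}$ ($c = \frac{\sqrt{\left(\left(- \frac{1}{9}\right) 4 + 6\right) \left(4 + 3\right)}}{32 - 12} = \frac{\sqrt{\left(- \frac{4}{9} + 6\right) 7}}{20} = \sqrt{\frac{50}{9} \cdot 7} \cdot \frac{1}{20} = \sqrt{\frac{350}{9}} \cdot \frac{1}{20} = \frac{5 \sqrt{14}}{3} \cdot \frac{1}{20} = \frac{\sqrt{14}}{12} \approx 0.3118$)
$c^{2} = \left(\frac{\sqrt{14}}{12}\right)^{2} = \frac{7}{72}$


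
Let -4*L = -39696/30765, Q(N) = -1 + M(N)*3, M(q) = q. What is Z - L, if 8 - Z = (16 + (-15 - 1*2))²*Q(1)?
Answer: 58222/10255 ≈ 5.6774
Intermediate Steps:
Q(N) = -1 + 3*N (Q(N) = -1 + N*3 = -1 + 3*N)
L = 3308/10255 (L = -(-9924)/30765 = -¼*(-13232/10255) = 3308/10255 ≈ 0.32257)
Z = 6 (Z = 8 - (16 + (-15 - 1*2))²*(-1 + 3*1) = 8 - (16 + (-15 - 2))²*(-1 + 3) = 8 - (16 - 17)²*2 = 8 - (-1)²*2 = 8 - 2 = 6)
Z - L = 6 - 1*3308/10255 = 6 - 3308/10255 = 58222/10255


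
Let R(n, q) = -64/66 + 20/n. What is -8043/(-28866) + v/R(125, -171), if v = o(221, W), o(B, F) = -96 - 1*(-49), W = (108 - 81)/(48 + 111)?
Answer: 187441979/3213748 ≈ 58.325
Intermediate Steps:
W = 9/53 (W = 27/159 = 27*(1/159) = 9/53 ≈ 0.16981)
R(n, q) = -32/33 + 20/n (R(n, q) = -64*1/66 + 20/n = -32/33 + 20/n)
o(B, F) = -47 (o(B, F) = -96 + 49 = -47)
v = -47
-8043/(-28866) + v/R(125, -171) = -8043/(-28866) - 47/(-32/33 + 20/125) = -8043*(-1/28866) - 47/(-32/33 + 20*(1/125)) = 2681/9622 - 47/(-32/33 + 4/25) = 2681/9622 - 47/(-668/825) = 2681/9622 - 47*(-825/668) = 2681/9622 + 38775/668 = 187441979/3213748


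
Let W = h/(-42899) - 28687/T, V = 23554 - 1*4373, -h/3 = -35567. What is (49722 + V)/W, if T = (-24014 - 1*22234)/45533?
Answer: 136703066371656/56029960922881 ≈ 2.4398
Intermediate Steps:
h = 106701 (h = -3*(-35567) = 106701)
V = 19181 (V = 23554 - 4373 = 19181)
T = -46248/45533 (T = (-24014 - 22234)*(1/45533) = -46248*1/45533 = -46248/45533 ≈ -1.0157)
W = 56029960922881/1983992952 (W = 106701/(-42899) - 28687/(-46248/45533) = 106701*(-1/42899) - 28687*(-45533/46248) = -106701/42899 + 1306205171/46248 = 56029960922881/1983992952 ≈ 28241.)
(49722 + V)/W = (49722 + 19181)/(56029960922881/1983992952) = 68903*(1983992952/56029960922881) = 136703066371656/56029960922881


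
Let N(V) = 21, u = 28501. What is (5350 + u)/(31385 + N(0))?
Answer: 33851/31406 ≈ 1.0779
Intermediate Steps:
(5350 + u)/(31385 + N(0)) = (5350 + 28501)/(31385 + 21) = 33851/31406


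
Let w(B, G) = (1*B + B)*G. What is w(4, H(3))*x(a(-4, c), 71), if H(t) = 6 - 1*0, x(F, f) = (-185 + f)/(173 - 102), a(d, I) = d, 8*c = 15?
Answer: -5472/71 ≈ -77.070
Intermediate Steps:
c = 15/8 (c = (1/8)*15 = 15/8 ≈ 1.8750)
x(F, f) = -185/71 + f/71 (x(F, f) = (-185 + f)/71 = (-185 + f)*(1/71) = -185/71 + f/71)
H(t) = 6 (H(t) = 6 + 0 = 6)
w(B, G) = 2*B*G (w(B, G) = (B + B)*G = (2*B)*G = 2*B*G)
w(4, H(3))*x(a(-4, c), 71) = (2*4*6)*(-185/71 + (1/71)*71) = 48*(-185/71 + 1) = 48*(-114/71) = -5472/71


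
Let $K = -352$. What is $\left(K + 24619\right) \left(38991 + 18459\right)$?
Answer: $1394139150$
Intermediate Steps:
$\left(K + 24619\right) \left(38991 + 18459\right) = \left(-352 + 24619\right) \left(38991 + 18459\right) = 24267 \cdot 57450 = 1394139150$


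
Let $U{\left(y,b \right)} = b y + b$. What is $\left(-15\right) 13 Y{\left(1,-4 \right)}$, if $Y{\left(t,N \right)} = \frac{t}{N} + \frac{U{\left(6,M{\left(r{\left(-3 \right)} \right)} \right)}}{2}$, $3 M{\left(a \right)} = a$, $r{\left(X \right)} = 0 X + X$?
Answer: $\frac{2925}{4} \approx 731.25$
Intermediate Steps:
$r{\left(X \right)} = X$ ($r{\left(X \right)} = 0 + X = X$)
$M{\left(a \right)} = \frac{a}{3}$
$U{\left(y,b \right)} = b + b y$
$Y{\left(t,N \right)} = - \frac{7}{2} + \frac{t}{N}$ ($Y{\left(t,N \right)} = \frac{t}{N} + \frac{\frac{1}{3} \left(-3\right) \left(1 + 6\right)}{2} = \frac{t}{N} + \left(-1\right) 7 \cdot \frac{1}{2} = \frac{t}{N} - \frac{7}{2} = - \frac{7}{2} + \frac{t}{N}$)
$\left(-15\right) 13 Y{\left(1,-4 \right)} = \left(-15\right) 13 \left(- \frac{7}{2} + 1 \frac{1}{-4}\right) = - 195 \left(- \frac{7}{2} + 1 \left(- \frac{1}{4}\right)\right) = - 195 \left(- \frac{7}{2} - \frac{1}{4}\right) = \left(-195\right) \left(- \frac{15}{4}\right) = \frac{2925}{4}$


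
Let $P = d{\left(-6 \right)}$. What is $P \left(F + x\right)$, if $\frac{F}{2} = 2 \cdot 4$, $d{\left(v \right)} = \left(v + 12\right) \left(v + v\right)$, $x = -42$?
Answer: $1872$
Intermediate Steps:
$d{\left(v \right)} = 2 v \left(12 + v\right)$ ($d{\left(v \right)} = \left(12 + v\right) 2 v = 2 v \left(12 + v\right)$)
$F = 16$ ($F = 2 \cdot 2 \cdot 4 = 2 \cdot 8 = 16$)
$P = -72$ ($P = 2 \left(-6\right) \left(12 - 6\right) = 2 \left(-6\right) 6 = -72$)
$P \left(F + x\right) = - 72 \left(16 - 42\right) = \left(-72\right) \left(-26\right) = 1872$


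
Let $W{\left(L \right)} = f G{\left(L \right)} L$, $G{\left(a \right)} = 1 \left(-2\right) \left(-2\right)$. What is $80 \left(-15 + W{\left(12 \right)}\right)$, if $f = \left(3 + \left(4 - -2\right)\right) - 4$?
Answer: $18000$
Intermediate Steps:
$G{\left(a \right)} = 4$ ($G{\left(a \right)} = \left(-2\right) \left(-2\right) = 4$)
$f = 5$ ($f = \left(3 + \left(4 + 2\right)\right) - 4 = \left(3 + 6\right) - 4 = 9 - 4 = 5$)
$W{\left(L \right)} = 20 L$ ($W{\left(L \right)} = 5 \cdot 4 L = 20 L$)
$80 \left(-15 + W{\left(12 \right)}\right) = 80 \left(-15 + 20 \cdot 12\right) = 80 \left(-15 + 240\right) = 80 \cdot 225 = 18000$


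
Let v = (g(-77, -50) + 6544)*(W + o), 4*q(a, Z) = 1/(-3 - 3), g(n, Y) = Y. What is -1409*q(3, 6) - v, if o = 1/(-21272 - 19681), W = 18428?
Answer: -768768901007/6424 ≈ -1.1967e+8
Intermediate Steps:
q(a, Z) = -1/24 (q(a, Z) = 1/(4*(-3 - 3)) = (¼)/(-6) = (¼)*(-⅙) = -1/24)
o = -1/40953 (o = 1/(-40953) = -1/40953 ≈ -2.4418e-5)
v = 288288479306/2409 (v = (-50 + 6544)*(18428 - 1/40953) = 6494*(754681883/40953) = 288288479306/2409 ≈ 1.1967e+8)
-1409*q(3, 6) - v = -1409*(-1/24) - 1*288288479306/2409 = 1409/24 - 288288479306/2409 = -768768901007/6424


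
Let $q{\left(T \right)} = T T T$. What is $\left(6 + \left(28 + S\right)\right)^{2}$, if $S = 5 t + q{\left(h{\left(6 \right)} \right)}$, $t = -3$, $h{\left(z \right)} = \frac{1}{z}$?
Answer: $\frac{16851025}{46656} \approx 361.18$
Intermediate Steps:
$q{\left(T \right)} = T^{3}$ ($q{\left(T \right)} = T^{2} T = T^{3}$)
$S = - \frac{3239}{216}$ ($S = 5 \left(-3\right) + \left(\frac{1}{6}\right)^{3} = -15 + \left(\frac{1}{6}\right)^{3} = -15 + \frac{1}{216} = - \frac{3239}{216} \approx -14.995$)
$\left(6 + \left(28 + S\right)\right)^{2} = \left(6 + \left(28 - \frac{3239}{216}\right)\right)^{2} = \left(6 + \frac{2809}{216}\right)^{2} = \left(\frac{4105}{216}\right)^{2} = \frac{16851025}{46656}$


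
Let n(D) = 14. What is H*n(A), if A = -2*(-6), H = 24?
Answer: 336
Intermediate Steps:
A = 12
H*n(A) = 24*14 = 336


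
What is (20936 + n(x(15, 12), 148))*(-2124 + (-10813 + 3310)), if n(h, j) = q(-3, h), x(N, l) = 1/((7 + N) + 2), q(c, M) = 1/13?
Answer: -2620170963/13 ≈ -2.0155e+8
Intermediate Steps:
q(c, M) = 1/13
x(N, l) = 1/(9 + N)
n(h, j) = 1/13
(20936 + n(x(15, 12), 148))*(-2124 + (-10813 + 3310)) = (20936 + 1/13)*(-2124 + (-10813 + 3310)) = 272169*(-2124 - 7503)/13 = (272169/13)*(-9627) = -2620170963/13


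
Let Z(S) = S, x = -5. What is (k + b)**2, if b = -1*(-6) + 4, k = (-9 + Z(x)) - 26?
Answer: 900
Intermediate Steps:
k = -40 (k = (-9 - 5) - 26 = -14 - 26 = -40)
b = 10 (b = 6 + 4 = 10)
(k + b)**2 = (-40 + 10)**2 = (-30)**2 = 900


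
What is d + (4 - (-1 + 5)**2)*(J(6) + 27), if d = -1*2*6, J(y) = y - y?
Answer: -336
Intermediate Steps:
J(y) = 0
d = -12 (d = -2*6 = -12)
d + (4 - (-1 + 5)**2)*(J(6) + 27) = -12 + (4 - (-1 + 5)**2)*(0 + 27) = -12 + (4 - 1*4**2)*27 = -12 + (4 - 1*16)*27 = -12 + (4 - 16)*27 = -12 - 12*27 = -12 - 324 = -336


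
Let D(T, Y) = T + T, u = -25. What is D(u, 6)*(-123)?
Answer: 6150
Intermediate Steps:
D(T, Y) = 2*T
D(u, 6)*(-123) = (2*(-25))*(-123) = -50*(-123) = 6150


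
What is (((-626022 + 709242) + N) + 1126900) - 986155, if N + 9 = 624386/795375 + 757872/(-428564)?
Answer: 143495005738522/640731375 ≈ 2.2396e+5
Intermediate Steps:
N = -6396663353/640731375 (N = -9 + (624386/795375 + 757872/(-428564)) = -9 + (624386*(1/795375) + 757872*(-1/428564)) = -9 + (89198/113625 - 9972/5639) = -9 - 630080978/640731375 = -6396663353/640731375 ≈ -9.9834)
(((-626022 + 709242) + N) + 1126900) - 986155 = (((-626022 + 709242) - 6396663353/640731375) + 1126900) - 986155 = ((83220 - 6396663353/640731375) + 1126900) - 986155 = (53315268364147/640731375 + 1126900) - 986155 = 775355454851647/640731375 - 986155 = 143495005738522/640731375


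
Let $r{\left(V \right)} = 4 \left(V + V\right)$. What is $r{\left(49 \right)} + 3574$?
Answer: $3966$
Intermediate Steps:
$r{\left(V \right)} = 8 V$ ($r{\left(V \right)} = 4 \cdot 2 V = 8 V$)
$r{\left(49 \right)} + 3574 = 8 \cdot 49 + 3574 = 392 + 3574 = 3966$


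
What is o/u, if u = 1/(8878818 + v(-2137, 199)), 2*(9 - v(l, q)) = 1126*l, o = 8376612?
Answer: 84452650366296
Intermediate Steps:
v(l, q) = 9 - 563*l
u = 1/10081958 (u = 1/(8878818 + (9 - 563*(-2137))) = 1/(8878818 + (9 + 1203131)) = 1/(8878818 + 1203140) = 1/10081958 ≈ 9.9187e-8)
o/u = 8376612/(1/10081958) = 8376612*10081958 = 84452650366296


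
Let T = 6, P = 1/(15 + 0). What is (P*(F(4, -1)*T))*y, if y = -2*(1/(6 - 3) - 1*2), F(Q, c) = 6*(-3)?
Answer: -24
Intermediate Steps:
F(Q, c) = -18
P = 1/15 ≈ 0.066667
y = 10/3 (y = -2*(1/3 - 2) = -2*(⅓ - 2) = -2*(-5/3) = 10/3 ≈ 3.3333)
(P*(F(4, -1)*T))*y = ((-18*6)/15)*(10/3) = ((1/15)*(-108))*(10/3) = -36/5*10/3 = -24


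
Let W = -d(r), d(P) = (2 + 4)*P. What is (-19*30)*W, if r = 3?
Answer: 10260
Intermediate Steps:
d(P) = 6*P
W = -18 (W = -6*3 = -1*18 = -18)
(-19*30)*W = -19*30*(-18) = -570*(-18) = 10260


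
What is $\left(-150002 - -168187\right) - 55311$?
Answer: $-37126$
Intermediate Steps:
$\left(-150002 - -168187\right) - 55311 = \left(-150002 + 168187\right) - 55311 = 18185 - 55311 = -37126$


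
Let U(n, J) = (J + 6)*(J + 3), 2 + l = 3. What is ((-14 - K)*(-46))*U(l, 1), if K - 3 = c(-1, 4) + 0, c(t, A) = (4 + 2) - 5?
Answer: 23184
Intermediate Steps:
l = 1 (l = -2 + 3 = 1)
U(n, J) = (3 + J)*(6 + J) (U(n, J) = (6 + J)*(3 + J) = (3 + J)*(6 + J))
c(t, A) = 1 (c(t, A) = 6 - 5 = 1)
K = 4 (K = 3 + (1 + 0) = 3 + 1 = 4)
((-14 - K)*(-46))*U(l, 1) = ((-14 - 1*4)*(-46))*(18 + 1² + 9*1) = ((-14 - 4)*(-46))*(18 + 1 + 9) = -18*(-46)*28 = 828*28 = 23184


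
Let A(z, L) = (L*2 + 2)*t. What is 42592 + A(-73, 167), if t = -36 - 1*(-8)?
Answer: 33184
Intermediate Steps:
t = -28 (t = -36 + 8 = -28)
A(z, L) = -56 - 56*L (A(z, L) = (L*2 + 2)*(-28) = (2*L + 2)*(-28) = (2 + 2*L)*(-28) = -56 - 56*L)
42592 + A(-73, 167) = 42592 + (-56 - 56*167) = 42592 + (-56 - 9352) = 42592 - 9408 = 33184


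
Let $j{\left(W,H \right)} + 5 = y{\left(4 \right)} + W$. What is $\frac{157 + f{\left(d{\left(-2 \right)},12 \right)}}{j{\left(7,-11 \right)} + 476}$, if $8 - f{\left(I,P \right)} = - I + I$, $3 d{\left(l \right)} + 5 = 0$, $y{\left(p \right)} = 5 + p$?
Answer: $\frac{165}{487} \approx 0.33881$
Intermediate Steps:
$d{\left(l \right)} = - \frac{5}{3}$ ($d{\left(l \right)} = - \frac{5}{3} + \frac{1}{3} \cdot 0 = - \frac{5}{3} + 0 = - \frac{5}{3}$)
$j{\left(W,H \right)} = 4 + W$ ($j{\left(W,H \right)} = -5 + \left(\left(5 + 4\right) + W\right) = -5 + \left(9 + W\right) = 4 + W$)
$f{\left(I,P \right)} = 8$ ($f{\left(I,P \right)} = 8 - \left(- I + I\right) = 8 - 0 = 8 + 0 = 8$)
$\frac{157 + f{\left(d{\left(-2 \right)},12 \right)}}{j{\left(7,-11 \right)} + 476} = \frac{157 + 8}{\left(4 + 7\right) + 476} = \frac{165}{11 + 476} = \frac{165}{487}$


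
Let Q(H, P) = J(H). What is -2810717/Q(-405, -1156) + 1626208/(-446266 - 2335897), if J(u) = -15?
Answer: 7819848447751/41732445 ≈ 1.8738e+5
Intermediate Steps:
Q(H, P) = -15
-2810717/Q(-405, -1156) + 1626208/(-446266 - 2335897) = -2810717/(-15) + 1626208/(-446266 - 2335897) = -2810717*(-1/15) + 1626208/(-2782163) = 2810717/15 + 1626208*(-1/2782163) = 2810717/15 - 1626208/2782163 = 7819848447751/41732445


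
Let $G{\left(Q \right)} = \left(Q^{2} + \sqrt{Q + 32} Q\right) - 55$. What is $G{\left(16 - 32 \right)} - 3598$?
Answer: $-3461$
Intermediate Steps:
$G{\left(Q \right)} = -55 + Q^{2} + Q \sqrt{32 + Q}$ ($G{\left(Q \right)} = \left(Q^{2} + \sqrt{32 + Q} Q\right) - 55 = \left(Q^{2} + Q \sqrt{32 + Q}\right) - 55 = -55 + Q^{2} + Q \sqrt{32 + Q}$)
$G{\left(16 - 32 \right)} - 3598 = \left(-55 + \left(16 - 32\right)^{2} + \left(16 - 32\right) \sqrt{32 + \left(16 - 32\right)}\right) - 3598 = \left(-55 + \left(-16\right)^{2} - 16 \sqrt{32 - 16}\right) - 3598 = \left(-55 + 256 - 16 \sqrt{16}\right) - 3598 = \left(-55 + 256 - 64\right) - 3598 = 137 - 3598 = -3461$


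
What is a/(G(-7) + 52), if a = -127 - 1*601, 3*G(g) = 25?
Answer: -2184/181 ≈ -12.066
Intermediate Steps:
G(g) = 25/3 (G(g) = (1/3)*25 = 25/3)
a = -728 (a = -127 - 601 = -728)
a/(G(-7) + 52) = -728/(25/3 + 52) = -728/(181/3) = (3/181)*(-728) = -2184/181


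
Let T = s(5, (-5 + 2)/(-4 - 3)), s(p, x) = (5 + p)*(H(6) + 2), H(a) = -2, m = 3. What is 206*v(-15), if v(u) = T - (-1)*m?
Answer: 618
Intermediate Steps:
s(p, x) = 0 (s(p, x) = (5 + p)*(-2 + 2) = (5 + p)*0 = 0)
T = 0
v(u) = 3 (v(u) = 0 - (-1)*3 = 0 - 1*(-3) = 0 + 3 = 3)
206*v(-15) = 206*3 = 618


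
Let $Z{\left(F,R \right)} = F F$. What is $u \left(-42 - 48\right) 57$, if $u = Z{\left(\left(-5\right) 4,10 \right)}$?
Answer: $-2052000$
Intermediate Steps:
$Z{\left(F,R \right)} = F^{2}$
$u = 400$ ($u = \left(\left(-5\right) 4\right)^{2} = \left(-20\right)^{2} = 400$)
$u \left(-42 - 48\right) 57 = 400 \left(-42 - 48\right) 57 = 400 \left(-90\right) 57 = \left(-36000\right) 57 = -2052000$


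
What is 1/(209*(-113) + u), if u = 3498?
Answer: -1/20119 ≈ -4.9704e-5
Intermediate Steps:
1/(209*(-113) + u) = 1/(209*(-113) + 3498) = 1/(-23617 + 3498) = 1/(-20119) = -1/20119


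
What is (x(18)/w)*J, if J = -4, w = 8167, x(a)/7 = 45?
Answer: -1260/8167 ≈ -0.15428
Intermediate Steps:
x(a) = 315 (x(a) = 7*45 = 315)
(x(18)/w)*J = (315/8167)*(-4) = -1260/8167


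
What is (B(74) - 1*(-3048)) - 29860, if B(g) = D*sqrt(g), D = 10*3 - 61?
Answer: -26812 - 31*sqrt(74) ≈ -27079.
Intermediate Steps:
D = -31 (D = 30 - 61 = -31)
B(g) = -31*sqrt(g)
(B(74) - 1*(-3048)) - 29860 = (-31*sqrt(74) - 1*(-3048)) - 29860 = (-31*sqrt(74) + 3048) - 29860 = (3048 - 31*sqrt(74)) - 29860 = -26812 - 31*sqrt(74)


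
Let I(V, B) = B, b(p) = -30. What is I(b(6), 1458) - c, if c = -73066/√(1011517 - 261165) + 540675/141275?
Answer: 8217531/5651 + 36533*√46897/93794 ≈ 1538.5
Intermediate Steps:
c = 21627/5651 - 36533*√46897/93794 (c = -73066*√46897/187588 + 540675*(1/141275) = -73066*√46897/187588 + 21627/5651 = -36533*√46897/93794 + 21627/5651 = 21627/5651 - 36533*√46897/93794 ≈ -80.522)
I(b(6), 1458) - c = 1458 - (21627/5651 - 36533*√46897/93794) = 1458 + (-21627/5651 + 36533*√46897/93794) = 8217531/5651 + 36533*√46897/93794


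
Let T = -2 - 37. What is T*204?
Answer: -7956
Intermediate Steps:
T = -39
T*204 = -39*204 = -7956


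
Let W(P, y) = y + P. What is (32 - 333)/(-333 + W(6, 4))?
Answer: 301/323 ≈ 0.93189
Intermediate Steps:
W(P, y) = P + y
(32 - 333)/(-333 + W(6, 4)) = (32 - 333)/(-333 + (6 + 4)) = -301/(-333 + 10) = -301/(-323) = -301*(-1/323) = 301/323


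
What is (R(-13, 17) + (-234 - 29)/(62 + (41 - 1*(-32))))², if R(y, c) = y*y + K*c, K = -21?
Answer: 657563449/18225 ≈ 36080.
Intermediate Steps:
R(y, c) = y² - 21*c (R(y, c) = y*y - 21*c = y² - 21*c)
(R(-13, 17) + (-234 - 29)/(62 + (41 - 1*(-32))))² = (((-13)² - 21*17) + (-234 - 29)/(62 + (41 - 1*(-32))))² = ((169 - 357) - 263/(62 + (41 + 32)))² = (-188 - 263/(62 + 73))² = (-188 - 263/135)² = (-25643/135)² = 657563449/18225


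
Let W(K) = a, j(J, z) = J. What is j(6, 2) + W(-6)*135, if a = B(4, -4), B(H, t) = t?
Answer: -534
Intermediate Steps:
a = -4
W(K) = -4
j(6, 2) + W(-6)*135 = 6 - 4*135 = 6 - 540 = -534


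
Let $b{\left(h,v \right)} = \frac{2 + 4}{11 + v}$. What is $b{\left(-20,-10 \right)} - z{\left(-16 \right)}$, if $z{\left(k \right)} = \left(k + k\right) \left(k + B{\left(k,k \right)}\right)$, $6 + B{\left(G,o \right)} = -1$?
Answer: $-730$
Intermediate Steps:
$B{\left(G,o \right)} = -7$ ($B{\left(G,o \right)} = -6 - 1 = -7$)
$b{\left(h,v \right)} = \frac{6}{11 + v}$
$z{\left(k \right)} = 2 k \left(-7 + k\right)$ ($z{\left(k \right)} = \left(k + k\right) \left(k - 7\right) = 2 k \left(-7 + k\right)$)
$b{\left(-20,-10 \right)} - z{\left(-16 \right)} = \frac{6}{11 - 10} - 2 \left(-16\right) \left(-7 - 16\right) = \frac{6}{1} - 2 \left(-16\right) \left(-23\right) = 6 \cdot 1 - 736 = 6 - 736 = -730$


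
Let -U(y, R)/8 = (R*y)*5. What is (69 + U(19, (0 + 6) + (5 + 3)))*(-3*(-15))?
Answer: -475695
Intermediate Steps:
U(y, R) = -40*R*y (U(y, R) = -8*R*y*5 = -40*R*y)
(69 + U(19, (0 + 6) + (5 + 3)))*(-3*(-15)) = (69 - 40*((0 + 6) + (5 + 3))*19)*(-3*(-15)) = (69 - 40*(6 + 8)*19)*45 = (69 - 40*14*19)*45 = (69 - 10640)*45 = -10571*45 = -475695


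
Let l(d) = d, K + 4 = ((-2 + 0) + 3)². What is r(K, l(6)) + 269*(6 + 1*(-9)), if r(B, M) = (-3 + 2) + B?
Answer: -811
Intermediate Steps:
K = -3 (K = -4 + ((-2 + 0) + 3)² = -4 + (-2 + 3)² = -4 + 1² = -4 + 1 = -3)
r(B, M) = -1 + B
r(K, l(6)) + 269*(6 + 1*(-9)) = (-1 - 3) + 269*(6 + 1*(-9)) = -4 + 269*(6 - 9) = -4 + 269*(-3) = -4 - 807 = -811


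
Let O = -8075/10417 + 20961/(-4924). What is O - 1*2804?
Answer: -144084547669/51293308 ≈ -2809.0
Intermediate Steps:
O = -258112037/51293308 (O = -8075*1/10417 + 20961*(-1/4924) = -8075/10417 - 20961/4924 = -258112037/51293308 ≈ -5.0321)
O - 1*2804 = -258112037/51293308 - 1*2804 = -258112037/51293308 - 2804 = -144084547669/51293308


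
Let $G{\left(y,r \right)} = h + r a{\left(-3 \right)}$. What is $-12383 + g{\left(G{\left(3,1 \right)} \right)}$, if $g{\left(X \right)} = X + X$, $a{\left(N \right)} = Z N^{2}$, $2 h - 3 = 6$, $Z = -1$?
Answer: $-12392$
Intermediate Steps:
$h = \frac{9}{2}$ ($h = \frac{3}{2} + \frac{1}{2} \cdot 6 = \frac{3}{2} + 3 = \frac{9}{2} \approx 4.5$)
$a{\left(N \right)} = - N^{2}$
$G{\left(y,r \right)} = \frac{9}{2} - 9 r$ ($G{\left(y,r \right)} = \frac{9}{2} + r \left(- \left(-3\right)^{2}\right) = \frac{9}{2} + r \left(\left(-1\right) 9\right) = \frac{9}{2} + r \left(-9\right) = \frac{9}{2} - 9 r$)
$g{\left(X \right)} = 2 X$
$-12383 + g{\left(G{\left(3,1 \right)} \right)} = -12383 + 2 \left(\frac{9}{2} - 9\right) = -12383 + 2 \left(- \frac{9}{2}\right) = -12383 - 9 = -12392$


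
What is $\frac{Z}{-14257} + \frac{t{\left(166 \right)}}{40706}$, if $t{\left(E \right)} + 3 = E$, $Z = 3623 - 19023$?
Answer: $\frac{629196291}{580345442} \approx 1.0842$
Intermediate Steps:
$Z = -15400$ ($Z = 3623 - 19023 = -15400$)
$t{\left(E \right)} = -3 + E$
$\frac{Z}{-14257} + \frac{t{\left(166 \right)}}{40706} = - \frac{15400}{-14257} + \frac{-3 + 166}{40706} = \left(-15400\right) \left(- \frac{1}{14257}\right) + 163 \cdot \frac{1}{40706} = \frac{15400}{14257} + \frac{163}{40706} = \frac{629196291}{580345442}$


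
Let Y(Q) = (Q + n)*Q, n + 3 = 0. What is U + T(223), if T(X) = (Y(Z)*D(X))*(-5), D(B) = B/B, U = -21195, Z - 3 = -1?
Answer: -21185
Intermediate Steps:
Z = 2 (Z = 3 - 1 = 2)
n = -3 (n = -3 + 0 = -3)
D(B) = 1
Y(Q) = Q*(-3 + Q) (Y(Q) = (Q - 3)*Q = (-3 + Q)*Q = Q*(-3 + Q))
T(X) = 10 (T(X) = ((2*(-3 + 2))*1)*(-5) = ((2*(-1))*1)*(-5) = -2*1*(-5) = -2*(-5) = 10)
U + T(223) = -21195 + 10 = -21185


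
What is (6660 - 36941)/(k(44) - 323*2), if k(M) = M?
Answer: 30281/602 ≈ 50.301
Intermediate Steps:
(6660 - 36941)/(k(44) - 323*2) = (6660 - 36941)/(44 - 323*2) = -30281/(44 - 646) = -30281/(-602) = -30281*(-1/602) = 30281/602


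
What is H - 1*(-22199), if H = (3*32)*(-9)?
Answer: 21335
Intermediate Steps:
H = -864 (H = 96*(-9) = -864)
H - 1*(-22199) = -864 - 1*(-22199) = -864 + 22199 = 21335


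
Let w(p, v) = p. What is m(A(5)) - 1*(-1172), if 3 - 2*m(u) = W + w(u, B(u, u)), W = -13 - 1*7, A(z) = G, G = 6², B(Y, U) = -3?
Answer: 2331/2 ≈ 1165.5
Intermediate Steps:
G = 36
A(z) = 36
W = -20 (W = -13 - 7 = -20)
m(u) = 23/2 - u/2 (m(u) = 3/2 - (-20 + u)/2 = 3/2 + (10 - u/2) = 23/2 - u/2)
m(A(5)) - 1*(-1172) = (23/2 - ½*36) - 1*(-1172) = (23/2 - 18) + 1172 = -13/2 + 1172 = 2331/2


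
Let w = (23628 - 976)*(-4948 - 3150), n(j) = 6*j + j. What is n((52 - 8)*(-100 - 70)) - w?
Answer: 183383536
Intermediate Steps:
n(j) = 7*j
w = -183435896 (w = 22652*(-8098) = -183435896)
n((52 - 8)*(-100 - 70)) - w = 7*((52 - 8)*(-100 - 70)) - 1*(-183435896) = 7*(44*(-170)) + 183435896 = 7*(-7480) + 183435896 = -52360 + 183435896 = 183383536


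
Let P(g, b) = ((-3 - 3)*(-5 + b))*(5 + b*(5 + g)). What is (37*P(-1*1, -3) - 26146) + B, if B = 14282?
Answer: -24296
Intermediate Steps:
P(g, b) = (5 + b*(5 + g))*(30 - 6*b) (P(g, b) = (-6*(-5 + b))*(5 + b*(5 + g)) = (30 - 6*b)*(5 + b*(5 + g)) = (5 + b*(5 + g))*(30 - 6*b))
(37*P(-1*1, -3) - 26146) + B = (37*(150 - 30*(-3)² + 120*(-3) - 6*(-1*1)*(-3)² + 30*(-3)*(-1*1)) - 26146) + 14282 = (37*(150 - 30*9 - 360 - 6*(-1)*9 + 30*(-3)*(-1)) - 26146) + 14282 = (37*(150 - 270 - 360 + 54 + 90) - 26146) + 14282 = (37*(-336) - 26146) + 14282 = (-12432 - 26146) + 14282 = -38578 + 14282 = -24296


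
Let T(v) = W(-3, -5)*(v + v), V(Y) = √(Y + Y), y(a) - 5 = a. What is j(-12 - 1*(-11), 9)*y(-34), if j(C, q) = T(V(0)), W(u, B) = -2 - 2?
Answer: 0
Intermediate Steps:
W(u, B) = -4
y(a) = 5 + a
V(Y) = √2*√Y (V(Y) = √(2*Y) = √2*√Y)
T(v) = -8*v (T(v) = -4*(v + v) = -8*v)
j(C, q) = 0 (j(C, q) = -8*√2*√0 = -8*√2*0 = -8*0 = 0)
j(-12 - 1*(-11), 9)*y(-34) = 0*(5 - 34) = 0*(-29) = 0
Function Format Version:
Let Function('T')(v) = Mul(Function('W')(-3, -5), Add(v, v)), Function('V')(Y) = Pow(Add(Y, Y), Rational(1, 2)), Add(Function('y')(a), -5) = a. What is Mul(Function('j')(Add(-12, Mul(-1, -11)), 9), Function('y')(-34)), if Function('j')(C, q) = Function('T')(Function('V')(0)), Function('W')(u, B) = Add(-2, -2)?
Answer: 0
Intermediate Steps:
Function('W')(u, B) = -4
Function('y')(a) = Add(5, a)
Function('V')(Y) = Mul(Pow(2, Rational(1, 2)), Pow(Y, Rational(1, 2))) (Function('V')(Y) = Pow(Mul(2, Y), Rational(1, 2)) = Mul(Pow(2, Rational(1, 2)), Pow(Y, Rational(1, 2))))
Function('T')(v) = Mul(-8, v) (Function('T')(v) = Mul(-4, Add(v, v)) = Mul(-4, Mul(2, v)) = Mul(-8, v))
Function('j')(C, q) = 0 (Function('j')(C, q) = Mul(-8, Mul(Pow(2, Rational(1, 2)), Pow(0, Rational(1, 2)))) = Mul(-8, Mul(Pow(2, Rational(1, 2)), 0)) = Mul(-8, 0) = 0)
Mul(Function('j')(Add(-12, Mul(-1, -11)), 9), Function('y')(-34)) = Mul(0, Add(5, -34)) = Mul(0, -29) = 0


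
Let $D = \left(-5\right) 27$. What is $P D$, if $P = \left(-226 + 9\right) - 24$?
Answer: $32535$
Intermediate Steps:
$P = -241$ ($P = -217 - 24 = -241$)
$D = -135$
$P D = \left(-241\right) \left(-135\right) = 32535$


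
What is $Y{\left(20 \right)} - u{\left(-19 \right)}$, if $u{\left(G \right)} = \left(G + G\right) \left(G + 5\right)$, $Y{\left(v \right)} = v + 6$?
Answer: $-506$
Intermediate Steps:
$Y{\left(v \right)} = 6 + v$
$u{\left(G \right)} = 2 G \left(5 + G\right)$
$Y{\left(20 \right)} - u{\left(-19 \right)} = \left(6 + 20\right) - 2 \left(-19\right) \left(5 - 19\right) = 26 - 2 \left(-19\right) \left(-14\right) = 26 - 532 = -506$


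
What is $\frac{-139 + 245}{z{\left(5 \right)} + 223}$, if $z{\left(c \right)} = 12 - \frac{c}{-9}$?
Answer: $\frac{9}{20} \approx 0.45$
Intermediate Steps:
$z{\left(c \right)} = 12 + \frac{c}{9}$ ($z{\left(c \right)} = 12 - c \left(- \frac{1}{9}\right) = 12 - - \frac{c}{9} = 12 + \frac{c}{9}$)
$\frac{-139 + 245}{z{\left(5 \right)} + 223} = \frac{-139 + 245}{\left(12 + \frac{1}{9} \cdot 5\right) + 223} = \frac{106}{\left(12 + \frac{5}{9}\right) + 223} = \frac{106}{\frac{113}{9} + 223} = \frac{106}{\frac{2120}{9}} = 106 \cdot \frac{9}{2120} = \frac{9}{20}$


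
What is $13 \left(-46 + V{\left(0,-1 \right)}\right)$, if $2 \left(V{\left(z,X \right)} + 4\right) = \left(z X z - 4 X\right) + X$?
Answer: $- \frac{1261}{2} \approx -630.5$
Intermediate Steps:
$V{\left(z,X \right)} = -4 - \frac{3 X}{2} + \frac{X z^{2}}{2}$ ($V{\left(z,X \right)} = -4 + \frac{\left(z X z - 4 X\right) + X}{2} = -4 + \frac{\left(X z z - 4 X\right) + X}{2} = -4 + \frac{\left(X z^{2} - 4 X\right) + X}{2} = -4 + \frac{\left(- 4 X + X z^{2}\right) + X}{2} = -4 + \frac{- 3 X + X z^{2}}{2} = -4 + \left(- \frac{3 X}{2} + \frac{X z^{2}}{2}\right) = -4 - \frac{3 X}{2} + \frac{X z^{2}}{2}$)
$13 \left(-46 + V{\left(0,-1 \right)}\right) = 13 \left(-46 - \left(\frac{5}{2} + 0\right)\right) = 13 \left(-46 + \left(-4 + \frac{3}{2} + \frac{1}{2} \left(-1\right) 0\right)\right) = 13 \left(-46 + \left(-4 + \frac{3}{2} + 0\right)\right) = 13 \left(-46 - \frac{5}{2}\right) = 13 \left(- \frac{97}{2}\right) = - \frac{1261}{2}$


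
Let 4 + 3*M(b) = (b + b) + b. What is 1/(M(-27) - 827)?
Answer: -3/2566 ≈ -0.0011691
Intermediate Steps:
M(b) = -4/3 + b (M(b) = -4/3 + ((b + b) + b)/3 = -4/3 + (2*b + b)/3 = -4/3 + (3*b)/3 = -4/3 + b)
1/(M(-27) - 827) = 1/((-4/3 - 27) - 827) = 1/(-85/3 - 827) = 1/(-2566/3) = -3/2566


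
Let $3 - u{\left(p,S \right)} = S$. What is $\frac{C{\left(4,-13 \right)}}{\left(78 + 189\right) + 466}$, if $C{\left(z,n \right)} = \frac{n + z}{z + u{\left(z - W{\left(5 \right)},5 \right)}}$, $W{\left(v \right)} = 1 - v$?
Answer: $- \frac{9}{1466} \approx -0.0061392$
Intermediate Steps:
$u{\left(p,S \right)} = 3 - S$
$C{\left(z,n \right)} = \frac{n + z}{-2 + z}$ ($C{\left(z,n \right)} = \frac{n + z}{z + \left(3 - 5\right)} = \frac{n + z}{z - 2} = \frac{n + z}{-2 + z}$)
$\frac{C{\left(4,-13 \right)}}{\left(78 + 189\right) + 466} = \frac{\frac{1}{-2 + 4} \left(-13 + 4\right)}{\left(78 + 189\right) + 466} = \frac{\frac{1}{2} \left(-9\right)}{267 + 466} = \frac{\frac{1}{2} \left(-9\right)}{733} = \left(- \frac{9}{2}\right) \frac{1}{733} = - \frac{9}{1466}$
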